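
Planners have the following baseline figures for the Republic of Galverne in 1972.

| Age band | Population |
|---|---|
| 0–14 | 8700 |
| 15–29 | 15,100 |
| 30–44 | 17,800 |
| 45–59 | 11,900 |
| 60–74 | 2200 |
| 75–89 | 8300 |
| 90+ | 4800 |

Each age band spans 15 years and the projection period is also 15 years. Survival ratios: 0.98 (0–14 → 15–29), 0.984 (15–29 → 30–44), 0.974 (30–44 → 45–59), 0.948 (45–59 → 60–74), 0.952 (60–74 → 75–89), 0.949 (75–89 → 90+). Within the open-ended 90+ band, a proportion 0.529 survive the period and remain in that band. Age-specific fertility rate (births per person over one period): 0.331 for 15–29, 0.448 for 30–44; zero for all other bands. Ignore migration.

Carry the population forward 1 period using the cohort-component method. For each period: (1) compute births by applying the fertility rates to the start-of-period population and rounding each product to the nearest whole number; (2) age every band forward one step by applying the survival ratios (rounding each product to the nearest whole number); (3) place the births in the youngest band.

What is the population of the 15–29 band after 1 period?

After projecting period 1:
Births: 15100 × 0.331 = 4998 ; 17800 × 0.448 = 7974 → 12972
15–29: 8700 × 0.98 = 8526
30–44: 15100 × 0.984 = 14858
45–59: 17800 × 0.974 = 17337
60–74: 11900 × 0.948 = 11281
75–89: 2200 × 0.952 = 2094
90+: 8300 × 0.949 + 4800 × 0.529 = 7877 + 2539 = 10416
Giving 12972 / 8526 / 14858 / 17337 / 11281 / 2094 / 10416.

8526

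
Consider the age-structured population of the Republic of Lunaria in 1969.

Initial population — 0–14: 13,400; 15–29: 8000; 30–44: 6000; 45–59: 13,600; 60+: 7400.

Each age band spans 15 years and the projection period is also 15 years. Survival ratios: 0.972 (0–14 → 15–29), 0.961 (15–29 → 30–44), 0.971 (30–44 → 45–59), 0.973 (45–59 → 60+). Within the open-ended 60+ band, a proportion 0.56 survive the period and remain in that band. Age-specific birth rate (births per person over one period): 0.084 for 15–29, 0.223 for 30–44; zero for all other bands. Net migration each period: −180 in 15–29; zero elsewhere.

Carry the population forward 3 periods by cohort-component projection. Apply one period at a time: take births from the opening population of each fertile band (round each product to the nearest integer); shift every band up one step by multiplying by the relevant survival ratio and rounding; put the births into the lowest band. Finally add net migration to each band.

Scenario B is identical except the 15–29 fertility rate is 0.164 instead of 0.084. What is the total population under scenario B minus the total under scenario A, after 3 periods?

Let band 1 be 0–14 through band 5 = 60+.
Period 1.
Births: 8000 * 0.084 = 672, 6000 * 0.223 = 1338 → total 2010
Band 2: 13400 * 0.972 = 13025
Band 3: 8000 * 0.961 = 7688
Band 4: 6000 * 0.971 = 5826
Band 5: 13600 * 0.973 + 7400 * 0.56 = 13233 + 4144 = 17377
Net migration: Band 2 − 180 → 12845
Giving 2010 / 12845 / 7688 / 5826 / 17377.
Period 2.
Births: 12845 * 0.084 = 1079, 7688 * 0.223 = 1714 → total 2793
Band 2: 2010 * 0.972 = 1954
Band 3: 12845 * 0.961 = 12344
Band 4: 7688 * 0.971 = 7465
Band 5: 5826 * 0.973 + 17377 * 0.56 = 5669 + 9731 = 15400
Net migration: Band 2 − 180 → 1774
Giving 2793 / 1774 / 12344 / 7465 / 15400.
Period 3.
Births: 1774 * 0.084 = 149, 12344 * 0.223 = 2753 → total 2902
Band 2: 2793 * 0.972 = 2715
Band 3: 1774 * 0.961 = 1705
Band 4: 12344 * 0.971 = 11986
Band 5: 7465 * 0.973 + 15400 * 0.56 = 7263 + 8624 = 15887
Net migration: Band 2 − 180 → 2535
Giving 2902 / 2535 / 1705 / 11986 / 15887.
Scenario A total after 3 periods: 35015
Scenario B projection —
Period 1.
Births: 8000 * 0.164 = 1312, 6000 * 0.223 = 1338 → total 2650
Band 2: 13400 * 0.972 = 13025
Band 3: 8000 * 0.961 = 7688
Band 4: 6000 * 0.971 = 5826
Band 5: 13600 * 0.973 + 7400 * 0.56 = 13233 + 4144 = 17377
Net migration: Band 2 − 180 → 12845
Giving 2650 / 12845 / 7688 / 5826 / 17377.
Period 2.
Births: 12845 * 0.164 = 2107, 7688 * 0.223 = 1714 → total 3821
Band 2: 2650 * 0.972 = 2576
Band 3: 12845 * 0.961 = 12344
Band 4: 7688 * 0.971 = 7465
Band 5: 5826 * 0.973 + 17377 * 0.56 = 5669 + 9731 = 15400
Net migration: Band 2 − 180 → 2396
Giving 3821 / 2396 / 12344 / 7465 / 15400.
Period 3.
Births: 2396 * 0.164 = 393, 12344 * 0.223 = 2753 → total 3146
Band 2: 3821 * 0.972 = 3714
Band 3: 2396 * 0.961 = 2303
Band 4: 12344 * 0.971 = 11986
Band 5: 7465 * 0.973 + 15400 * 0.56 = 7263 + 8624 = 15887
Net migration: Band 2 − 180 → 3534
Giving 3146 / 3534 / 2303 / 11986 / 15887.
Scenario B total after 3 periods: 36856
Difference B − A = 36856 − 35015 = 1841

1841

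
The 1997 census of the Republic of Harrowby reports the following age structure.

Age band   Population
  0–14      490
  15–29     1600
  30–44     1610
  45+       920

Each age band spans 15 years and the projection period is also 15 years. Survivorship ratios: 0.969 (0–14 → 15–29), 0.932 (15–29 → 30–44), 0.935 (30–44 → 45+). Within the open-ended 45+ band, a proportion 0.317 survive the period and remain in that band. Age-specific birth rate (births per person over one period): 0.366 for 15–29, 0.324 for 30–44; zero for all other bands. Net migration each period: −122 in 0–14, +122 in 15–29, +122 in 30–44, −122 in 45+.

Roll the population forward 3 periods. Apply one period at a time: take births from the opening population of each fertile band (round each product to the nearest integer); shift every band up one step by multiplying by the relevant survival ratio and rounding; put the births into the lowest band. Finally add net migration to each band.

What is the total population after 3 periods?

— Period 1 —
Births: 1600 × 0.366 = 586 ; 1610 × 0.324 = 522 → 1108
15–29: 490 × 0.969 = 475
30–44: 1600 × 0.932 = 1491
45+: 1610 × 0.935 + 920 × 0.317 = 1505 + 292 = 1797
Net migration: 0–14 − 122 → 986; 15–29 + 122 → 597; 30–44 + 122 → 1613; 45+ − 122 → 1675
→ [986, 597, 1613, 1675]
— Period 2 —
Births: 597 × 0.366 = 219 ; 1613 × 0.324 = 523 → 742
15–29: 986 × 0.969 = 955
30–44: 597 × 0.932 = 556
45+: 1613 × 0.935 + 1675 × 0.317 = 1508 + 531 = 2039
Net migration: 0–14 − 122 → 620; 15–29 + 122 → 1077; 30–44 + 122 → 678; 45+ − 122 → 1917
→ [620, 1077, 678, 1917]
— Period 3 —
Births: 1077 × 0.366 = 394 ; 678 × 0.324 = 220 → 614
15–29: 620 × 0.969 = 601
30–44: 1077 × 0.932 = 1004
45+: 678 × 0.935 + 1917 × 0.317 = 634 + 608 = 1242
Net migration: 0–14 − 122 → 492; 15–29 + 122 → 723; 30–44 + 122 → 1126; 45+ − 122 → 1120
→ [492, 723, 1126, 1120]
Total after period 3: 492 + 723 + 1126 + 1120 = 3461

3461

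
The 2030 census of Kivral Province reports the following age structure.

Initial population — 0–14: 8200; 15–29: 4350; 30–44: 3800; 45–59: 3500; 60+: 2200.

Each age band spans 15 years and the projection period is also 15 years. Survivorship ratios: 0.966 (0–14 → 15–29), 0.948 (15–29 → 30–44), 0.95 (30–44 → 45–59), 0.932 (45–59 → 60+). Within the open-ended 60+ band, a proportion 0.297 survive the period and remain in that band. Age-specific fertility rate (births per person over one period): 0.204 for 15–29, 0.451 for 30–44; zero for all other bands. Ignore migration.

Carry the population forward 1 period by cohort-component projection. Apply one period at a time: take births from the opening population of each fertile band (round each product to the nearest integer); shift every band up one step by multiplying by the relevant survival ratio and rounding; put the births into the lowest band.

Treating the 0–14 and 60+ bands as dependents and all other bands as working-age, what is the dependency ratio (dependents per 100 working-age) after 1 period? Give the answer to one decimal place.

Numbering the groups 1..5 from youngest to oldest:
Period 1:
Births: 4350 × 0.204 = 887, 3800 × 0.451 = 1714 → total 2601
Group 2: 8200 × 0.966 = 7921
Group 3: 4350 × 0.948 = 4124
Group 4: 3800 × 0.95 = 3610
Group 5: 3500 × 0.932 + 2200 × 0.297 = 3262 + 653 = 3915
End of period: [2601, 7921, 4124, 3610, 3915]
Dependents (band 0–14 + band 60+) = 2601 + 3915 = 6516; working-age = 15655; ratio = 6516/15655 × 100 = 41.6

41.6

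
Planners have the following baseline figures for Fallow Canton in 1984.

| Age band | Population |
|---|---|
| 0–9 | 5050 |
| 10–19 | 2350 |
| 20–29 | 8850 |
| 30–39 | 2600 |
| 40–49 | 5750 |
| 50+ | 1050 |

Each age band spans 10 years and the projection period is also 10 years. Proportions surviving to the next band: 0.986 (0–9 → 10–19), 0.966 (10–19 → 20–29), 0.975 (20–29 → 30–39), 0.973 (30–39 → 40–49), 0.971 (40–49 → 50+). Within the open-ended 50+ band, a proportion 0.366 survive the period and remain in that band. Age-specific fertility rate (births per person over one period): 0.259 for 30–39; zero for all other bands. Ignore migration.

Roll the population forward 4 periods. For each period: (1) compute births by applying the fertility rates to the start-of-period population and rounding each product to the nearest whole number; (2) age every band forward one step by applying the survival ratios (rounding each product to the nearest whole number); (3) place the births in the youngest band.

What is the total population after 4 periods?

Let band 1 be 0–9 through band 6 = 50+.
Period 1:
Births: 2600 × 0.259 = 673
Band 2: 5050 × 0.986 = 4979
Band 3: 2350 × 0.966 = 2270
Band 4: 8850 × 0.975 = 8629
Band 5: 2600 × 0.973 = 2530
Band 6: 5750 × 0.971 + 1050 × 0.366 = 5583 + 384 = 5967
End of period: [673, 4979, 2270, 8629, 2530, 5967]
Period 2:
Births: 8629 × 0.259 = 2235
Band 2: 673 × 0.986 = 664
Band 3: 4979 × 0.966 = 4810
Band 4: 2270 × 0.975 = 2213
Band 5: 8629 × 0.973 = 8396
Band 6: 2530 × 0.971 + 5967 × 0.366 = 2457 + 2184 = 4641
End of period: [2235, 664, 4810, 2213, 8396, 4641]
Period 3:
Births: 2213 × 0.259 = 573
Band 2: 2235 × 0.986 = 2204
Band 3: 664 × 0.966 = 641
Band 4: 4810 × 0.975 = 4690
Band 5: 2213 × 0.973 = 2153
Band 6: 8396 × 0.971 + 4641 × 0.366 = 8153 + 1699 = 9852
End of period: [573, 2204, 641, 4690, 2153, 9852]
Period 4:
Births: 4690 × 0.259 = 1215
Band 2: 573 × 0.986 = 565
Band 3: 2204 × 0.966 = 2129
Band 4: 641 × 0.975 = 625
Band 5: 4690 × 0.973 = 4563
Band 6: 2153 × 0.971 + 9852 × 0.366 = 2091 + 3606 = 5697
End of period: [1215, 565, 2129, 625, 4563, 5697]
Total after period 4: 1215 + 565 + 2129 + 625 + 4563 + 5697 = 14794

14794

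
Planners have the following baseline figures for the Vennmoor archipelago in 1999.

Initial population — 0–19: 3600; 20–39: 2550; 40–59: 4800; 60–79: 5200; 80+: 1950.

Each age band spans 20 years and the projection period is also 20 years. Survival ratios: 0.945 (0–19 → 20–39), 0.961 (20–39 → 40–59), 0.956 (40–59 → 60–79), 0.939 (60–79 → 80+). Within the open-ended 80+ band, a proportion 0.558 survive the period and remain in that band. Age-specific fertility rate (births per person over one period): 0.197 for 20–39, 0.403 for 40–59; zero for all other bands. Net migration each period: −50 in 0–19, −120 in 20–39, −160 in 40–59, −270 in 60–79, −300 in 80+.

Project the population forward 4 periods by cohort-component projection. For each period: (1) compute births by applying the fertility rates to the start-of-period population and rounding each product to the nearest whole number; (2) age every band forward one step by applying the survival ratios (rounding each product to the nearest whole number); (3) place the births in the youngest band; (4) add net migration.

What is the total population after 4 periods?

Period 1:
Births: 2550 * 0.197 = 502 ; 4800 * 0.403 = 1934 ⇒ total 2436
20–39: 3600 * 0.945 = 3402
40–59: 2550 * 0.961 = 2451
60–79: 4800 * 0.956 = 4589
80+: 5200 * 0.939 + 1950 * 0.558 = 4883 + 1088 = 5971
Net migration: 0–19 − 50 → 2386; 20–39 − 120 → 3282; 40–59 − 160 → 2291; 60–79 − 270 → 4319; 80+ − 300 → 5671
End of period: [2386, 3282, 2291, 4319, 5671]
Period 2:
Births: 3282 * 0.197 = 647 ; 2291 * 0.403 = 923 ⇒ total 1570
20–39: 2386 * 0.945 = 2255
40–59: 3282 * 0.961 = 3154
60–79: 2291 * 0.956 = 2190
80+: 4319 * 0.939 + 5671 * 0.558 = 4056 + 3164 = 7220
Net migration: 0–19 − 50 → 1520; 20–39 − 120 → 2135; 40–59 − 160 → 2994; 60–79 − 270 → 1920; 80+ − 300 → 6920
End of period: [1520, 2135, 2994, 1920, 6920]
Period 3:
Births: 2135 * 0.197 = 421 ; 2994 * 0.403 = 1207 ⇒ total 1628
20–39: 1520 * 0.945 = 1436
40–59: 2135 * 0.961 = 2052
60–79: 2994 * 0.956 = 2862
80+: 1920 * 0.939 + 6920 * 0.558 = 1803 + 3861 = 5664
Net migration: 0–19 − 50 → 1578; 20–39 − 120 → 1316; 40–59 − 160 → 1892; 60–79 − 270 → 2592; 80+ − 300 → 5364
End of period: [1578, 1316, 1892, 2592, 5364]
Period 4:
Births: 1316 * 0.197 = 259 ; 1892 * 0.403 = 762 ⇒ total 1021
20–39: 1578 * 0.945 = 1491
40–59: 1316 * 0.961 = 1265
60–79: 1892 * 0.956 = 1809
80+: 2592 * 0.939 + 5364 * 0.558 = 2434 + 2993 = 5427
Net migration: 0–19 − 50 → 971; 20–39 − 120 → 1371; 40–59 − 160 → 1105; 60–79 − 270 → 1539; 80+ − 300 → 5127
End of period: [971, 1371, 1105, 1539, 5127]
Total after period 4: 971 + 1371 + 1105 + 1539 + 5127 = 10113

10113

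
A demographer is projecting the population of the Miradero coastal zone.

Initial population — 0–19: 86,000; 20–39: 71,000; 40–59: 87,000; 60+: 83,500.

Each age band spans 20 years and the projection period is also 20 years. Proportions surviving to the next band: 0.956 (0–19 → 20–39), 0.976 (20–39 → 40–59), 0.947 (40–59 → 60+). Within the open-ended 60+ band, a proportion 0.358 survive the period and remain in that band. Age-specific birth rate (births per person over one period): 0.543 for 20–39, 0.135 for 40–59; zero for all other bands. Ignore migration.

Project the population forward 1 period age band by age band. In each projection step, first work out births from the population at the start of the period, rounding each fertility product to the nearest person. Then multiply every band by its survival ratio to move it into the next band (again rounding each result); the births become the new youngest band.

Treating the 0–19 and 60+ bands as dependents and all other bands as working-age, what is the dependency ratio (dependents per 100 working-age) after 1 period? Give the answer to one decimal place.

107.3

(Bands numbered youngest = 1 to oldest = 4.)
— Period 1 —
Births: 71000 × 0.543 = 38553, 87000 × 0.135 = 11745 ⇒ total 50298
Band 2: 86000 × 0.956 = 82216
Band 3: 71000 × 0.976 = 69296
Band 4: 87000 × 0.947 + 83500 × 0.358 = 82389 + 29893 = 112282
Giving 50298 / 82216 / 69296 / 112282.
Dependents (band 0–19 + band 60+) = 50298 + 112282 = 162580; working-age = 151512; ratio = 162580/151512 × 100 = 107.3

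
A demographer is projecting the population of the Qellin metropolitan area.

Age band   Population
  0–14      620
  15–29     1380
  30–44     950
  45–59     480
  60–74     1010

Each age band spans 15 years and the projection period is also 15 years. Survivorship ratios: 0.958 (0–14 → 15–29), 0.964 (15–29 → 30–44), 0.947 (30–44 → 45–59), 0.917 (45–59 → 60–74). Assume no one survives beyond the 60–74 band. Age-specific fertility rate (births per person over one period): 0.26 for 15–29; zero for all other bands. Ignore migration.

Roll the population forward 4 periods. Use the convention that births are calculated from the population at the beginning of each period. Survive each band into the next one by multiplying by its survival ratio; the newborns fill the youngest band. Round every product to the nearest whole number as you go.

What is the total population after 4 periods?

Numbering the groups 1..5 from youngest to oldest:
Period 1:
Births: 1380 × 0.26 = 359
Group 2: 620 × 0.958 = 594
Group 3: 1380 × 0.964 = 1330
Group 4: 950 × 0.947 = 900
Group 5: 480 × 0.917 = 440
→ [359, 594, 1330, 900, 440]
Period 2:
Births: 594 × 0.26 = 154
Group 2: 359 × 0.958 = 344
Group 3: 594 × 0.964 = 573
Group 4: 1330 × 0.947 = 1260
Group 5: 900 × 0.917 = 825
→ [154, 344, 573, 1260, 825]
Period 3:
Births: 344 × 0.26 = 89
Group 2: 154 × 0.958 = 148
Group 3: 344 × 0.964 = 332
Group 4: 573 × 0.947 = 543
Group 5: 1260 × 0.917 = 1155
→ [89, 148, 332, 543, 1155]
Period 4:
Births: 148 × 0.26 = 38
Group 2: 89 × 0.958 = 85
Group 3: 148 × 0.964 = 143
Group 4: 332 × 0.947 = 314
Group 5: 543 × 0.917 = 498
→ [38, 85, 143, 314, 498]
Total after period 4: 38 + 85 + 143 + 314 + 498 = 1078

1078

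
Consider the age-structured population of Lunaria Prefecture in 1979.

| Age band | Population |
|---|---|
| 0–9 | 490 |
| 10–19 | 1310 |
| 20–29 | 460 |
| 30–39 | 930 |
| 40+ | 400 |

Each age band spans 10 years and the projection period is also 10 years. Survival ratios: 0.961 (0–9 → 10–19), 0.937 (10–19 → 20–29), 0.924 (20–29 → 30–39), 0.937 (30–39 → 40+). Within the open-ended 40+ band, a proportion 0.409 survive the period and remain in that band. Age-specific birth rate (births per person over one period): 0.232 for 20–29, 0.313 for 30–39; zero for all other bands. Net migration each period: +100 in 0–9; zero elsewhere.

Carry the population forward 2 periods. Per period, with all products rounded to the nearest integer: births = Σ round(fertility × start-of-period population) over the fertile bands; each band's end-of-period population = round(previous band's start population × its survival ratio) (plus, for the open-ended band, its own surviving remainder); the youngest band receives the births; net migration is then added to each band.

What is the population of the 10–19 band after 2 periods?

479

(Bands numbered youngest = 1 to oldest = 5.)
[period 1]
Births: 460 × 0.232 = 107, 930 × 0.313 = 291 → total 398
Band 2: 490 × 0.961 = 471
Band 3: 1310 × 0.937 = 1227
Band 4: 460 × 0.924 = 425
Band 5: 930 × 0.937 + 400 × 0.409 = 871 + 164 = 1035
Net migration: Band 1 + 100 → 498
Population now: 0–9=498, 10–19=471, 20–29=1227, 30–39=425, 40+=1035
[period 2]
Births: 1227 × 0.232 = 285, 425 × 0.313 = 133 → total 418
Band 2: 498 × 0.961 = 479
Band 3: 471 × 0.937 = 441
Band 4: 1227 × 0.924 = 1134
Band 5: 425 × 0.937 + 1035 × 0.409 = 398 + 423 = 821
Net migration: Band 1 + 100 → 518
Population now: 0–9=518, 10–19=479, 20–29=441, 30–39=1134, 40+=821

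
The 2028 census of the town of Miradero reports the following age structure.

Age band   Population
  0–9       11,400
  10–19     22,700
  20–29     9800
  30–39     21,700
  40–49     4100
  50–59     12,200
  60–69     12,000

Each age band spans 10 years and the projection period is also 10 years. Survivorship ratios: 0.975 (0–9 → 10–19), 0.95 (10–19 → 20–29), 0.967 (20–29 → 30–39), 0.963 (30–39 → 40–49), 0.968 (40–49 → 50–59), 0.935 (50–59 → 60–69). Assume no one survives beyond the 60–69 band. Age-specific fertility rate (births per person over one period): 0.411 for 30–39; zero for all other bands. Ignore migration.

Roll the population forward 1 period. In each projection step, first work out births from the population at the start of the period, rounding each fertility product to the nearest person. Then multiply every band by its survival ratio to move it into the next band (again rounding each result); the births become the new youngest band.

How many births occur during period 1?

8919

Call the bands 1 to 7, youngest first.
[period 1]
Births: 21700 * 0.411 = 8919
Band 2: 11400 * 0.975 = 11115
Band 3: 22700 * 0.95 = 21565
Band 4: 9800 * 0.967 = 9477
Band 5: 21700 * 0.963 = 20897
Band 6: 4100 * 0.968 = 3969
Band 7: 12200 * 0.935 = 11407
Population now: 0–9=8919, 10–19=11115, 20–29=21565, 30–39=9477, 40–49=20897, 50–59=3969, 60–69=11407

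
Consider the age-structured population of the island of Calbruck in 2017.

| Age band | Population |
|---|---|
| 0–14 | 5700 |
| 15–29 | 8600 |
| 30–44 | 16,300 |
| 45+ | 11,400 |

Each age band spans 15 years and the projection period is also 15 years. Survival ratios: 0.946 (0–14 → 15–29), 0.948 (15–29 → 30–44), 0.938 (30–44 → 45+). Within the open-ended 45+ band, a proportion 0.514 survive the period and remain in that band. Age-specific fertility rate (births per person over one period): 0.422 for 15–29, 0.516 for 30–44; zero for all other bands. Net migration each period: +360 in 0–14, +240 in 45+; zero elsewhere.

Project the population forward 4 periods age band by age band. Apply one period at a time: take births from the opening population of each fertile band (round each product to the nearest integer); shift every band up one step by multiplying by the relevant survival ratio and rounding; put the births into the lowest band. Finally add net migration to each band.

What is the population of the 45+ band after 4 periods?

After projecting period 1:
Births: 8600 * 0.422 = 3629  |  16300 * 0.516 = 8411 → 12040
15–29: 5700 * 0.946 = 5392
30–44: 8600 * 0.948 = 8153
45+: 16300 * 0.938 + 11400 * 0.514 = 15289 + 5860 = 21149
Net migration: 0–14 + 360 → 12400; 45+ + 240 → 21389
→ [12400, 5392, 8153, 21389]
After projecting period 2:
Births: 5392 * 0.422 = 2275  |  8153 * 0.516 = 4207 → 6482
15–29: 12400 * 0.946 = 11730
30–44: 5392 * 0.948 = 5112
45+: 8153 * 0.938 + 21389 * 0.514 = 7648 + 10994 = 18642
Net migration: 0–14 + 360 → 6842; 45+ + 240 → 18882
→ [6842, 11730, 5112, 18882]
After projecting period 3:
Births: 11730 * 0.422 = 4950  |  5112 * 0.516 = 2638 → 7588
15–29: 6842 * 0.946 = 6473
30–44: 11730 * 0.948 = 11120
45+: 5112 * 0.938 + 18882 * 0.514 = 4795 + 9705 = 14500
Net migration: 0–14 + 360 → 7948; 45+ + 240 → 14740
→ [7948, 6473, 11120, 14740]
After projecting period 4:
Births: 6473 * 0.422 = 2732  |  11120 * 0.516 = 5738 → 8470
15–29: 7948 * 0.946 = 7519
30–44: 6473 * 0.948 = 6136
45+: 11120 * 0.938 + 14740 * 0.514 = 10431 + 7576 = 18007
Net migration: 0–14 + 360 → 8830; 45+ + 240 → 18247
→ [8830, 7519, 6136, 18247]

18247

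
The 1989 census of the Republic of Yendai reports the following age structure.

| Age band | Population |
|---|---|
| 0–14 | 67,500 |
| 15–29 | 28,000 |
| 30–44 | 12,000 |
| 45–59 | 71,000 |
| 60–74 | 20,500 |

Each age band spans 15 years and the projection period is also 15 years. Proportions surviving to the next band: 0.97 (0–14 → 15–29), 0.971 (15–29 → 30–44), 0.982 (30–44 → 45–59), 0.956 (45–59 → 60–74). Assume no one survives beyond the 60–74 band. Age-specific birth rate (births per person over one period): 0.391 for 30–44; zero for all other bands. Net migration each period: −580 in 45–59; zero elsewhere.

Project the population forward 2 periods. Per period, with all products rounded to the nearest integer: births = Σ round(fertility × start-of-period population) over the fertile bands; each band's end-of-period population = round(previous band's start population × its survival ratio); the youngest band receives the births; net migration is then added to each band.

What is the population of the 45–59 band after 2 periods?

26119

Numbering the groups 1..5 from youngest to oldest:
After projecting period 1:
Births: 12000 × 0.391 = 4692
Group 2: 67500 × 0.97 = 65475
Group 3: 28000 × 0.971 = 27188
Group 4: 12000 × 0.982 = 11784
Group 5: 71000 × 0.956 = 67876
Net migration: Group 4 − 580 → 11204
End of period: [4692, 65475, 27188, 11204, 67876]
After projecting period 2:
Births: 27188 × 0.391 = 10631
Group 2: 4692 × 0.97 = 4551
Group 3: 65475 × 0.971 = 63576
Group 4: 27188 × 0.982 = 26699
Group 5: 11204 × 0.956 = 10711
Net migration: Group 4 − 580 → 26119
End of period: [10631, 4551, 63576, 26119, 10711]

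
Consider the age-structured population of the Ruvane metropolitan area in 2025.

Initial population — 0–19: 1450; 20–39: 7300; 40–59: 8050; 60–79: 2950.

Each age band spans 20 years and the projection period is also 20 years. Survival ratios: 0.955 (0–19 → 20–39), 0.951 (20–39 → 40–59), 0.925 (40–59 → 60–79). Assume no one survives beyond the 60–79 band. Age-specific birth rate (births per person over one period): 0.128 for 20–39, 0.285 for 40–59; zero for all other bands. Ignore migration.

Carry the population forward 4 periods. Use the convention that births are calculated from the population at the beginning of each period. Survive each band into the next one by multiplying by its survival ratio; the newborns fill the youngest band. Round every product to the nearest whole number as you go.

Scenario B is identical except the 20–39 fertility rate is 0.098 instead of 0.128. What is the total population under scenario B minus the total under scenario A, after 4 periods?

Call the bands 1 to 4, youngest first.
— Period 1 —
Births: 7300 × 0.128 = 934  |  8050 × 0.285 = 2294 → total 3228
Band 2: 1450 × 0.955 = 1385
Band 3: 7300 × 0.951 = 6942
Band 4: 8050 × 0.925 = 7446
Giving 3228 / 1385 / 6942 / 7446.
— Period 2 —
Births: 1385 × 0.128 = 177  |  6942 × 0.285 = 1978 → total 2155
Band 2: 3228 × 0.955 = 3083
Band 3: 1385 × 0.951 = 1317
Band 4: 6942 × 0.925 = 6421
Giving 2155 / 3083 / 1317 / 6421.
— Period 3 —
Births: 3083 × 0.128 = 395  |  1317 × 0.285 = 375 → total 770
Band 2: 2155 × 0.955 = 2058
Band 3: 3083 × 0.951 = 2932
Band 4: 1317 × 0.925 = 1218
Giving 770 / 2058 / 2932 / 1218.
— Period 4 —
Births: 2058 × 0.128 = 263  |  2932 × 0.285 = 836 → total 1099
Band 2: 770 × 0.955 = 735
Band 3: 2058 × 0.951 = 1957
Band 4: 2932 × 0.925 = 2712
Giving 1099 / 735 / 1957 / 2712.
Scenario A total after 4 periods: 6503
Scenario B projection —
— Period 1 —
Births: 7300 × 0.098 = 715  |  8050 × 0.285 = 2294 → total 3009
Band 2: 1450 × 0.955 = 1385
Band 3: 7300 × 0.951 = 6942
Band 4: 8050 × 0.925 = 7446
Giving 3009 / 1385 / 6942 / 7446.
— Period 2 —
Births: 1385 × 0.098 = 136  |  6942 × 0.285 = 1978 → total 2114
Band 2: 3009 × 0.955 = 2874
Band 3: 1385 × 0.951 = 1317
Band 4: 6942 × 0.925 = 6421
Giving 2114 / 2874 / 1317 / 6421.
— Period 3 —
Births: 2874 × 0.098 = 282  |  1317 × 0.285 = 375 → total 657
Band 2: 2114 × 0.955 = 2019
Band 3: 2874 × 0.951 = 2733
Band 4: 1317 × 0.925 = 1218
Giving 657 / 2019 / 2733 / 1218.
— Period 4 —
Births: 2019 × 0.098 = 198  |  2733 × 0.285 = 779 → total 977
Band 2: 657 × 0.955 = 627
Band 3: 2019 × 0.951 = 1920
Band 4: 2733 × 0.925 = 2528
Giving 977 / 627 / 1920 / 2528.
Scenario B total after 4 periods: 6052
Difference B − A = 6052 − 6503 = -451

-451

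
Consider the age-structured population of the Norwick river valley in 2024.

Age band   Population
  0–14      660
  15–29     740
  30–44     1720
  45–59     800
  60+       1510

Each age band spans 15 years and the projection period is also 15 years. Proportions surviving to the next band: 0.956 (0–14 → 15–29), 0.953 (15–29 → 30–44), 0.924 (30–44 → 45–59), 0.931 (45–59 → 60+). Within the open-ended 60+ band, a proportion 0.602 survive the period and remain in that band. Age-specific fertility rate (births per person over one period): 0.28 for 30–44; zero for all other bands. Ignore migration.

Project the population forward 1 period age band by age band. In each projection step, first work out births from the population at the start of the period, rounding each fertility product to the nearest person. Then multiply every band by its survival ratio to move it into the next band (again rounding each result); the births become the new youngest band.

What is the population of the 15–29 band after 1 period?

631

Let band 1 be 0–14 through band 5 = 60+.
Period 1:
Births: 1720 × 0.28 = 482
Band 2: 660 × 0.956 = 631
Band 3: 740 × 0.953 = 705
Band 4: 1720 × 0.924 = 1589
Band 5: 800 × 0.931 + 1510 × 0.602 = 745 + 909 = 1654
→ [482, 631, 705, 1589, 1654]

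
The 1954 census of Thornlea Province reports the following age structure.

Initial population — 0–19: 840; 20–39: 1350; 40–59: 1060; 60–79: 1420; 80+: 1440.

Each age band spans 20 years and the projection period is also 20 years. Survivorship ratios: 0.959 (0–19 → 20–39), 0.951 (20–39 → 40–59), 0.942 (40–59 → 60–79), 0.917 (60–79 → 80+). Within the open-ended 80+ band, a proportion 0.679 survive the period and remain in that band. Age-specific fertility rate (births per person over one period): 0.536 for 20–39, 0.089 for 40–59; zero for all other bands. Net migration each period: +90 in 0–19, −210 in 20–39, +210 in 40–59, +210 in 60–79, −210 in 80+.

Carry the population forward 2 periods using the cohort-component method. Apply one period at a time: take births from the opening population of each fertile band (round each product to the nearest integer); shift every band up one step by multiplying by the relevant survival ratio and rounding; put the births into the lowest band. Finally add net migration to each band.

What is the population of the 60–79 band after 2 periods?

[period 1]
Births: 1350 × 0.536 = 724 ; 1060 × 0.089 = 94 → 818
20–39: 840 × 0.959 = 806
40–59: 1350 × 0.951 = 1284
60–79: 1060 × 0.942 = 999
80+: 1420 × 0.917 + 1440 × 0.679 = 1302 + 978 = 2280
Net migration: 0–19 + 90 → 908; 20–39 − 210 → 596; 40–59 + 210 → 1494; 60–79 + 210 → 1209; 80+ − 210 → 2070
Giving 908 / 596 / 1494 / 1209 / 2070.
[period 2]
Births: 596 × 0.536 = 319 ; 1494 × 0.089 = 133 → 452
20–39: 908 × 0.959 = 871
40–59: 596 × 0.951 = 567
60–79: 1494 × 0.942 = 1407
80+: 1209 × 0.917 + 2070 × 0.679 = 1109 + 1406 = 2515
Net migration: 0–19 + 90 → 542; 20–39 − 210 → 661; 40–59 + 210 → 777; 60–79 + 210 → 1617; 80+ − 210 → 2305
Giving 542 / 661 / 777 / 1617 / 2305.

1617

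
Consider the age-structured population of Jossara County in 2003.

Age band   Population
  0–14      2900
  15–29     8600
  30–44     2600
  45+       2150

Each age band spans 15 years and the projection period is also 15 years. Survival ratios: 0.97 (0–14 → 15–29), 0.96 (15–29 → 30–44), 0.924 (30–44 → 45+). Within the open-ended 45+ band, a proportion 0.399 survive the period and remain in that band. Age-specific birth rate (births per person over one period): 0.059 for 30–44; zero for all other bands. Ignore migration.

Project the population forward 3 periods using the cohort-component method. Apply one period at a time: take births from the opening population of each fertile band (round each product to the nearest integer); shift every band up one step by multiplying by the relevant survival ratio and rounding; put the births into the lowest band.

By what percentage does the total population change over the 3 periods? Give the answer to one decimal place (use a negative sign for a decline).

-58.0

Numbering the groups 1..4 from youngest to oldest:
[period 1]
Births: 2600 * 0.059 = 153
Group 2: 2900 * 0.97 = 2813
Group 3: 8600 * 0.96 = 8256
Group 4: 2600 * 0.924 + 2150 * 0.399 = 2402 + 858 = 3260
Population now: 0–14=153, 15–29=2813, 30–44=8256, 45+=3260
[period 2]
Births: 8256 * 0.059 = 487
Group 2: 153 * 0.97 = 148
Group 3: 2813 * 0.96 = 2700
Group 4: 8256 * 0.924 + 3260 * 0.399 = 7629 + 1301 = 8930
Population now: 0–14=487, 15–29=148, 30–44=2700, 45+=8930
[period 3]
Births: 2700 * 0.059 = 159
Group 2: 487 * 0.97 = 472
Group 3: 148 * 0.96 = 142
Group 4: 2700 * 0.924 + 8930 * 0.399 = 2495 + 3563 = 6058
Population now: 0–14=159, 15–29=472, 30–44=142, 45+=6058
Total: 16250 → 6831; change = -9419; percentage change = -58.0%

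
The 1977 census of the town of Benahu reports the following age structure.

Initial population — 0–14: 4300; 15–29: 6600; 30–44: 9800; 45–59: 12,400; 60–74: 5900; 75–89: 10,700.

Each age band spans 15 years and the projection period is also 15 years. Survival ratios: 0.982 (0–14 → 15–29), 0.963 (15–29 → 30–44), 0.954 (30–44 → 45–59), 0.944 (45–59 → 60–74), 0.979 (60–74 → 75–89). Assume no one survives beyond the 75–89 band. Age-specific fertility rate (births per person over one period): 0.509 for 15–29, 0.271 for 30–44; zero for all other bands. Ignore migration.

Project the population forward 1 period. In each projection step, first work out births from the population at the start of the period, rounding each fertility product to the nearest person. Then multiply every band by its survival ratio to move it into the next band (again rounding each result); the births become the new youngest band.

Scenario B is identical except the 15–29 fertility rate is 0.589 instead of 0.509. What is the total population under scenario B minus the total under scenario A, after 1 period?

528

(Groups numbered youngest = 1 to oldest = 6.)
[period 1]
Births: 6600 × 0.509 = 3359, 9800 × 0.271 = 2656 → total 6015
Group 2: 4300 × 0.982 = 4223
Group 3: 6600 × 0.963 = 6356
Group 4: 9800 × 0.954 = 9349
Group 5: 12400 × 0.944 = 11706
Group 6: 5900 × 0.979 = 5776
→ [6015, 4223, 6356, 9349, 11706, 5776]
Scenario A total after 1 period: 43425
Scenario B projection —
[period 1]
Births: 6600 × 0.589 = 3887, 9800 × 0.271 = 2656 → total 6543
Group 2: 4300 × 0.982 = 4223
Group 3: 6600 × 0.963 = 6356
Group 4: 9800 × 0.954 = 9349
Group 5: 12400 × 0.944 = 11706
Group 6: 5900 × 0.979 = 5776
→ [6543, 4223, 6356, 9349, 11706, 5776]
Scenario B total after 1 period: 43953
Difference B − A = 43953 − 43425 = 528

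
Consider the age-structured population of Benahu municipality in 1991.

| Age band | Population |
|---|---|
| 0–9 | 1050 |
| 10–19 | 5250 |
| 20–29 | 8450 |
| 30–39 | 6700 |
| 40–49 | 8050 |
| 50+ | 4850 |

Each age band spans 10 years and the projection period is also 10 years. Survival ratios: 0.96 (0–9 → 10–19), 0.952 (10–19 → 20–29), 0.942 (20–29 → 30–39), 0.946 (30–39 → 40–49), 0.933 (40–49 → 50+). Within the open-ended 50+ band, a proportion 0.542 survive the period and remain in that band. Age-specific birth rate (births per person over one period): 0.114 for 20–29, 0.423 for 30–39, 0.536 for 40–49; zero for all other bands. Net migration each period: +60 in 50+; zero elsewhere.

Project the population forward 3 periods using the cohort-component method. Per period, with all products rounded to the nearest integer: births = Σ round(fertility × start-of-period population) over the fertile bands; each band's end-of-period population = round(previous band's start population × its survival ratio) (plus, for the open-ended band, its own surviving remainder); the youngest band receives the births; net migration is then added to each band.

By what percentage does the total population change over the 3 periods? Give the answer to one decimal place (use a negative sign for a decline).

14.3

Call the bands 1 to 6, youngest first.
[period 1]
Births: 8450 × 0.114 = 963 ; 6700 × 0.423 = 2834 ; 8050 × 0.536 = 4315 → 8112
Band 2: 1050 × 0.96 = 1008
Band 3: 5250 × 0.952 = 4998
Band 4: 8450 × 0.942 = 7960
Band 5: 6700 × 0.946 = 6338
Band 6: 8050 × 0.933 + 4850 × 0.542 = 7511 + 2629 = 10140
Net migration: Band 6 + 60 → 10200
→ [8112, 1008, 4998, 7960, 6338, 10200]
[period 2]
Births: 4998 × 0.114 = 570 ; 7960 × 0.423 = 3367 ; 6338 × 0.536 = 3397 → 7334
Band 2: 8112 × 0.96 = 7788
Band 3: 1008 × 0.952 = 960
Band 4: 4998 × 0.942 = 4708
Band 5: 7960 × 0.946 = 7530
Band 6: 6338 × 0.933 + 10200 × 0.542 = 5913 + 5528 = 11441
Net migration: Band 6 + 60 → 11501
→ [7334, 7788, 960, 4708, 7530, 11501]
[period 3]
Births: 960 × 0.114 = 109 ; 4708 × 0.423 = 1991 ; 7530 × 0.536 = 4036 → 6136
Band 2: 7334 × 0.96 = 7041
Band 3: 7788 × 0.952 = 7414
Band 4: 960 × 0.942 = 904
Band 5: 4708 × 0.946 = 4454
Band 6: 7530 × 0.933 + 11501 × 0.542 = 7025 + 6234 = 13259
Net migration: Band 6 + 60 → 13319
→ [6136, 7041, 7414, 904, 4454, 13319]
Total: 34350 → 39268; change = 4918; percentage change = 14.3%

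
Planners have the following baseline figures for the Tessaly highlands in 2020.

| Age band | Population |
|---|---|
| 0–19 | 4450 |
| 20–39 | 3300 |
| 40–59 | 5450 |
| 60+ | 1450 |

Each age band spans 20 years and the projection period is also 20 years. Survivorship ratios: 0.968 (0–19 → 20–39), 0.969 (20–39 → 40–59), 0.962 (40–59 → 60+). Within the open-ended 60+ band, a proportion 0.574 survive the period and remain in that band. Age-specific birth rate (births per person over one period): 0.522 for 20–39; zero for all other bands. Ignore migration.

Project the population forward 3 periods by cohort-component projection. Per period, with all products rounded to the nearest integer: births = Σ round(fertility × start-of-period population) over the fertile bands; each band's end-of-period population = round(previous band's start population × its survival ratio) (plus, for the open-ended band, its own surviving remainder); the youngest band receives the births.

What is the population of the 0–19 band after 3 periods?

(Bands numbered youngest = 1 to oldest = 4.)
Period 1:
Births: 3300 * 0.522 = 1723
Band 2: 4450 * 0.968 = 4308
Band 3: 3300 * 0.969 = 3198
Band 4: 5450 * 0.962 + 1450 * 0.574 = 5243 + 832 = 6075
End of period: [1723, 4308, 3198, 6075]
Period 2:
Births: 4308 * 0.522 = 2249
Band 2: 1723 * 0.968 = 1668
Band 3: 4308 * 0.969 = 4174
Band 4: 3198 * 0.962 + 6075 * 0.574 = 3076 + 3487 = 6563
End of period: [2249, 1668, 4174, 6563]
Period 3:
Births: 1668 * 0.522 = 871
Band 2: 2249 * 0.968 = 2177
Band 3: 1668 * 0.969 = 1616
Band 4: 4174 * 0.962 + 6563 * 0.574 = 4015 + 3767 = 7782
End of period: [871, 2177, 1616, 7782]

871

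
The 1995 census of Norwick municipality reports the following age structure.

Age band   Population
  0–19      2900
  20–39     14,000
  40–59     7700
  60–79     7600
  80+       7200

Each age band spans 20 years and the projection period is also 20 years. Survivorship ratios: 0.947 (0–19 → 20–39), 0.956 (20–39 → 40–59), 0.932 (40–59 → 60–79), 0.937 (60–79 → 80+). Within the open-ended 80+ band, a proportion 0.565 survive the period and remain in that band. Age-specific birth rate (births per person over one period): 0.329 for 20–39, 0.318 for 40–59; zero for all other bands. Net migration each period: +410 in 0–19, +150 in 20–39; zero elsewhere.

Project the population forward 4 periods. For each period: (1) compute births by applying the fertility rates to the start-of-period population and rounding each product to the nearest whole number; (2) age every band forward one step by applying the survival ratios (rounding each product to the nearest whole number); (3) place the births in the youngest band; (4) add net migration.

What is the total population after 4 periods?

32875

Call the bands 1 to 5, youngest first.
— Period 1 —
Births: 14000 × 0.329 = 4606 ; 7700 × 0.318 = 2449 ⇒ total 7055
Band 2: 2900 × 0.947 = 2746
Band 3: 14000 × 0.956 = 13384
Band 4: 7700 × 0.932 = 7176
Band 5: 7600 × 0.937 + 7200 × 0.565 = 7121 + 4068 = 11189
Net migration: Band 1 + 410 → 7465; Band 2 + 150 → 2896
→ [7465, 2896, 13384, 7176, 11189]
— Period 2 —
Births: 2896 × 0.329 = 953 ; 13384 × 0.318 = 4256 ⇒ total 5209
Band 2: 7465 × 0.947 = 7069
Band 3: 2896 × 0.956 = 2769
Band 4: 13384 × 0.932 = 12474
Band 5: 7176 × 0.937 + 11189 × 0.565 = 6724 + 6322 = 13046
Net migration: Band 1 + 410 → 5619; Band 2 + 150 → 7219
→ [5619, 7219, 2769, 12474, 13046]
— Period 3 —
Births: 7219 × 0.329 = 2375 ; 2769 × 0.318 = 881 ⇒ total 3256
Band 2: 5619 × 0.947 = 5321
Band 3: 7219 × 0.956 = 6901
Band 4: 2769 × 0.932 = 2581
Band 5: 12474 × 0.937 + 13046 × 0.565 = 11688 + 7371 = 19059
Net migration: Band 1 + 410 → 3666; Band 2 + 150 → 5471
→ [3666, 5471, 6901, 2581, 19059]
— Period 4 —
Births: 5471 × 0.329 = 1800 ; 6901 × 0.318 = 2195 ⇒ total 3995
Band 2: 3666 × 0.947 = 3472
Band 3: 5471 × 0.956 = 5230
Band 4: 6901 × 0.932 = 6432
Band 5: 2581 × 0.937 + 19059 × 0.565 = 2418 + 10768 = 13186
Net migration: Band 1 + 410 → 4405; Band 2 + 150 → 3622
→ [4405, 3622, 5230, 6432, 13186]
Total after period 4: 4405 + 3622 + 5230 + 6432 + 13186 = 32875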